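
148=148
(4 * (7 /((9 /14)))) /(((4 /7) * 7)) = 98 /9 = 10.89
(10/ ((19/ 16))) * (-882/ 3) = -47040/ 19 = -2475.79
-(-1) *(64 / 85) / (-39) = -64 / 3315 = -0.02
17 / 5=3.40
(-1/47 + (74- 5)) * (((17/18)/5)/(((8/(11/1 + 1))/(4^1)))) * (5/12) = 27557/846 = 32.57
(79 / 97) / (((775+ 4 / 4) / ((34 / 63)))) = 1343 / 2371068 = 0.00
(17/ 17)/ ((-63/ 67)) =-67/ 63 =-1.06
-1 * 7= -7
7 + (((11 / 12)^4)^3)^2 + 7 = 1122805593523279428962893345 / 79496847203390844133441536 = 14.12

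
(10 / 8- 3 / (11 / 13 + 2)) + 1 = 177 / 148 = 1.20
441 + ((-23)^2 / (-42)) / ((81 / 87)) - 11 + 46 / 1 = 524443 / 1134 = 462.47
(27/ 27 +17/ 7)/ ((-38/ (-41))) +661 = 88405/ 133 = 664.70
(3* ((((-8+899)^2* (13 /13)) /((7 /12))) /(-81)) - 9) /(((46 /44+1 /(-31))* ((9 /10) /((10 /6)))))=-1337095100 /14511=-92143.55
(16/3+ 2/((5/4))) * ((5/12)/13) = 2/9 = 0.22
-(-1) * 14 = 14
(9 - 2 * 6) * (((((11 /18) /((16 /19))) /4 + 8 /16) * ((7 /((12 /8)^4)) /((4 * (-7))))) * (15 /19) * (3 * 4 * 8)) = 3925 /513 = 7.65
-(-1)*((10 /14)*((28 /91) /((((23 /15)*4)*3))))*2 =50 /2093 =0.02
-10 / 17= -0.59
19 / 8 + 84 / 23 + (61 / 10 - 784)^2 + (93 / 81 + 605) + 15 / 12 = 75233135947 / 124200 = 605741.84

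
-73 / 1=-73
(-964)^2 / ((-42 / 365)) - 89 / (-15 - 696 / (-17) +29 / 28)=-2177789802964 / 269661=-8076028.06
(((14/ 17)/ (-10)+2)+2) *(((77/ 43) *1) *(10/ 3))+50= 53644/ 731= 73.38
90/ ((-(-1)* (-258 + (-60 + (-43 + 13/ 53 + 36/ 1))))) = -2385/ 8606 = -0.28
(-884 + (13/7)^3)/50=-60203/3430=-17.55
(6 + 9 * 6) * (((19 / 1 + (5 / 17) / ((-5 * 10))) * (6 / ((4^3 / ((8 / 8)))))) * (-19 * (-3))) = 6089.99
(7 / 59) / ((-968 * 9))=-7 / 514008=-0.00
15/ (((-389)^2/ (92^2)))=126960/ 151321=0.84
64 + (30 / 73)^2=341956 / 5329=64.17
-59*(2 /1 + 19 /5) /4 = -1711 /20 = -85.55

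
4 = 4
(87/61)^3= 658503/226981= 2.90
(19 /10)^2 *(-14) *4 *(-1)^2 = -5054 /25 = -202.16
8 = 8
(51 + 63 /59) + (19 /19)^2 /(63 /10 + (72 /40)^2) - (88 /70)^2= 1744175302 /34475175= 50.59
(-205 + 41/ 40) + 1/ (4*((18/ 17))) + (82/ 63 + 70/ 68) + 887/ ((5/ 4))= 2177095/ 4284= 508.19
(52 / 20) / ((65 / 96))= 96 / 25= 3.84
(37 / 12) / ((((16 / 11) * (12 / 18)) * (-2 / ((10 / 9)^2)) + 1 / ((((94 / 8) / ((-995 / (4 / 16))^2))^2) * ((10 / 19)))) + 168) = 22476575 / 25172121064304418144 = 0.00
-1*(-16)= 16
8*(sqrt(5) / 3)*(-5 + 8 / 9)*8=-2368*sqrt(5) / 27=-196.11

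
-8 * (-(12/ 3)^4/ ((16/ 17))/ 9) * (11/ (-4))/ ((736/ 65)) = -12155/ 207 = -58.72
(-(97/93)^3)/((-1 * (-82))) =-912673/65957274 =-0.01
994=994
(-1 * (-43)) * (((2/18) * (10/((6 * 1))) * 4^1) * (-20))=-17200/27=-637.04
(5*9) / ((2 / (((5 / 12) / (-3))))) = -25 / 8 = -3.12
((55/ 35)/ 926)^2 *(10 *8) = 2420/ 10504081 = 0.00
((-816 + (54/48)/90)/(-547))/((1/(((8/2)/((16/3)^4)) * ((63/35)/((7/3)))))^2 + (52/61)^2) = 0.00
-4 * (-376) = 1504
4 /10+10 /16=41 /40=1.02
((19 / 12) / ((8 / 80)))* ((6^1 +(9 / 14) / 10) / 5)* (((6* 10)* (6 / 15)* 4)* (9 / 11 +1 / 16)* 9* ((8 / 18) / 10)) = 500061 / 770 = 649.43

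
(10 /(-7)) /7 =-10 /49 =-0.20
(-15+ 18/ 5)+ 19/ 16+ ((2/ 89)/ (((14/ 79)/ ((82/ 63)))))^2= -1255218270097/ 123238720080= -10.19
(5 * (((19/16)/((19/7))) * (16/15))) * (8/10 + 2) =98/15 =6.53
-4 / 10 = -2 / 5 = -0.40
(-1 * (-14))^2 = 196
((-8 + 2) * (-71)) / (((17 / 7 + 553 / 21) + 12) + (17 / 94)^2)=79046856 / 7569685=10.44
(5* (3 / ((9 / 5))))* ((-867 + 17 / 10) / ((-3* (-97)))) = -43265 / 1746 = -24.78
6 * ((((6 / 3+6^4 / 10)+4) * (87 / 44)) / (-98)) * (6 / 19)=-265437 / 51205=-5.18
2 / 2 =1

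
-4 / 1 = -4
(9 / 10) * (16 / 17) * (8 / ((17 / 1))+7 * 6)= 51984 / 1445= 35.98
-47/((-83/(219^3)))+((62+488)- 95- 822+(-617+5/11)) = 5429390326/913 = 5946758.30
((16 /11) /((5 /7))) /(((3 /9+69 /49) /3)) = 3087 /880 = 3.51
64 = 64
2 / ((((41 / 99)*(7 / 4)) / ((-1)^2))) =792 / 287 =2.76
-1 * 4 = -4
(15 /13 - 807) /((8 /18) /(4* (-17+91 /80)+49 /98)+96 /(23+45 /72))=-69243741 /348556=-198.66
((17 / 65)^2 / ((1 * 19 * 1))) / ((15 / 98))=28322 / 1204125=0.02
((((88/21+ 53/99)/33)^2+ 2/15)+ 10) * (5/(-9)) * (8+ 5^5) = -83186936491217/4706920449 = -17673.33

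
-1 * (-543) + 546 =1089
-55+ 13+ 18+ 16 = -8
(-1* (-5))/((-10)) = -1/2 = -0.50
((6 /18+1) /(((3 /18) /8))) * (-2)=-128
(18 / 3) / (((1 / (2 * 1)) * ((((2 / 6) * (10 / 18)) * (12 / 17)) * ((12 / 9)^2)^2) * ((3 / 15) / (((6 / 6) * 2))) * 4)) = 37179 / 512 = 72.62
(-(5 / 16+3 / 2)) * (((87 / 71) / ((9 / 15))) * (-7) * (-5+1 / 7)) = -71485 / 568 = -125.85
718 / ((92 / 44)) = 7898 / 23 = 343.39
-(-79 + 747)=-668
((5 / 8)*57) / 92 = 0.39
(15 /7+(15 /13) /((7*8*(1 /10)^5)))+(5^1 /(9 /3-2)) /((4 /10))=377665 /182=2075.08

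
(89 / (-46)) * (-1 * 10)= 445 / 23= 19.35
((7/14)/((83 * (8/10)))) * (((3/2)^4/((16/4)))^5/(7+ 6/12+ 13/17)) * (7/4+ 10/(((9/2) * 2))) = 3391866381195/400686088978432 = 0.01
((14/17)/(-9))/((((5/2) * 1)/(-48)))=448/255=1.76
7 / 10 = 0.70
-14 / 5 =-2.80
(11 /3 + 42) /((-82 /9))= -411 /82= -5.01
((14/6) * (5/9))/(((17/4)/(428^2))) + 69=55942.12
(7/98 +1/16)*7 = 15/16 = 0.94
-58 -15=-73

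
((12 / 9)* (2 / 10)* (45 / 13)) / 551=12 / 7163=0.00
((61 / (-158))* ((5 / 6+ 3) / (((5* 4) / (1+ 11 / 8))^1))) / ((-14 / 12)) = 26657 / 176960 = 0.15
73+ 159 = 232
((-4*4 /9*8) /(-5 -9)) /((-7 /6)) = -128 /147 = -0.87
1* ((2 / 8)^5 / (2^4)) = 1 / 16384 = 0.00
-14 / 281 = -0.05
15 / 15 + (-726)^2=527077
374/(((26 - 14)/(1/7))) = 187/42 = 4.45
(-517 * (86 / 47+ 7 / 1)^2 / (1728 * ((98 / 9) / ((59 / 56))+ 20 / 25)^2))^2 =244629219970253675390625 / 6912074943073141547597824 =0.04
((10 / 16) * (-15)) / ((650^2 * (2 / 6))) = -9 / 135200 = -0.00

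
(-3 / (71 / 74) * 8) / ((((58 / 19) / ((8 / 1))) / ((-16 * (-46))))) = -99342336 / 2059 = -48247.86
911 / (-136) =-911 / 136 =-6.70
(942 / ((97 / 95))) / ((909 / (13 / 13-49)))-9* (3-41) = 2873294 / 9797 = 293.28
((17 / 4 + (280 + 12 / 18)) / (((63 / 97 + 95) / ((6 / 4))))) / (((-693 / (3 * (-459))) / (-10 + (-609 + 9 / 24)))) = -35874154953 / 6531712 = -5492.31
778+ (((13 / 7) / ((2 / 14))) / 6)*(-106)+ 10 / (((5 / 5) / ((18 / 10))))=1699 / 3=566.33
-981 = -981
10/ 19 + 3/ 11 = 167/ 209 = 0.80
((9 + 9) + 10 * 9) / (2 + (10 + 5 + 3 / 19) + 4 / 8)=6.12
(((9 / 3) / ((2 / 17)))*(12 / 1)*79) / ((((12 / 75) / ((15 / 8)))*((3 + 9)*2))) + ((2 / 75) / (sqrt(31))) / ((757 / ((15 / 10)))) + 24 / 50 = sqrt(31) / 586675 + 37773411 / 3200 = 11804.19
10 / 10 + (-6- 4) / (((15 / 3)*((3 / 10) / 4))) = -77 / 3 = -25.67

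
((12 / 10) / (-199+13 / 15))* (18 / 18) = -9 / 1486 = -0.01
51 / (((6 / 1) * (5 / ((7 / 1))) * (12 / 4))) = 119 / 30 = 3.97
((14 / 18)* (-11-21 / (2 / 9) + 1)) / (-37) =1463 / 666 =2.20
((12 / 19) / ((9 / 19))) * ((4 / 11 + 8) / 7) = 368 / 231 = 1.59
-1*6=-6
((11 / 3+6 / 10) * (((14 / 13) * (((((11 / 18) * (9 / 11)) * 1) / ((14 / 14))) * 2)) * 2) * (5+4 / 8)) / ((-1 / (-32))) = 315392 / 195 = 1617.39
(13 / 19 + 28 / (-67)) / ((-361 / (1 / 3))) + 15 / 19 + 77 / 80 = 64400941 / 36764240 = 1.75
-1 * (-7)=7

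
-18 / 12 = -3 / 2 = -1.50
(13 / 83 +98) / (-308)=-8147 / 25564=-0.32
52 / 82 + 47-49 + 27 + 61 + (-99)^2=405393 / 41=9887.63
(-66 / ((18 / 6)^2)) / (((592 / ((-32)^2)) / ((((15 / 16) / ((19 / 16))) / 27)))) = -7040 / 18981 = -0.37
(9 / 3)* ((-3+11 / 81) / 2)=-116 / 27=-4.30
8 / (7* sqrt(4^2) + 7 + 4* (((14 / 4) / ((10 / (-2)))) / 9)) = 360 / 1561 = 0.23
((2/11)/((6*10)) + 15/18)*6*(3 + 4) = 1932/55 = 35.13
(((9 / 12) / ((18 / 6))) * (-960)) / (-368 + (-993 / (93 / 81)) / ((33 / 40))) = 10230 / 60371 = 0.17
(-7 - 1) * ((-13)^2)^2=-228488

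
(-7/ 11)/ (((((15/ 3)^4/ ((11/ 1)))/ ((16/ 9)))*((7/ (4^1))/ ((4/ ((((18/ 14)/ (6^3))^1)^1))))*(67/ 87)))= -415744/ 41875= -9.93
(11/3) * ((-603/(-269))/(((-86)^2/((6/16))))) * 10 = 33165/7958096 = 0.00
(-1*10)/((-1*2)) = 5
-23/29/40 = -23/1160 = -0.02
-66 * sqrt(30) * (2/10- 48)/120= 144.00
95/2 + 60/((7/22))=236.07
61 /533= 0.11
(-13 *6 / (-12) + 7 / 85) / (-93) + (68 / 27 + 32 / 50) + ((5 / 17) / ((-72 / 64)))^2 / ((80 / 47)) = 3.13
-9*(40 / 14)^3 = -72000 / 343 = -209.91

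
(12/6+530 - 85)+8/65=29063/65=447.12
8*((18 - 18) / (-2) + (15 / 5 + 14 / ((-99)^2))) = 235336 / 9801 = 24.01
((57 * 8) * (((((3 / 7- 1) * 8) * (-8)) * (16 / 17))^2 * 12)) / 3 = 30601641984 / 14161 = 2160980.30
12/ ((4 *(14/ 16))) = 24/ 7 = 3.43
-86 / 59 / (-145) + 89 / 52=765867 / 444860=1.72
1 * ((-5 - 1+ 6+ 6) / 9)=2 / 3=0.67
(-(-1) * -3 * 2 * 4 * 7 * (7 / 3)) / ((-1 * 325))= 392 / 325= 1.21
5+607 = 612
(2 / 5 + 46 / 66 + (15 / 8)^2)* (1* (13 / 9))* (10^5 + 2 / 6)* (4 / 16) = 166566.47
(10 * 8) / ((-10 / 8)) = -64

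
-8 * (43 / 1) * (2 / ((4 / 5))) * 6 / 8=-645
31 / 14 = 2.21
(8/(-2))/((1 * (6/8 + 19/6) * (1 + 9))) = -24/235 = -0.10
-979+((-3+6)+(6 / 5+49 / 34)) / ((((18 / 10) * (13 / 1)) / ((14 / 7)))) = -1946272 / 1989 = -978.52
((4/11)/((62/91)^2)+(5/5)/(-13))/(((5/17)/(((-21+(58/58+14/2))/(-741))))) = 1650394/39165555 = 0.04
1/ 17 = 0.06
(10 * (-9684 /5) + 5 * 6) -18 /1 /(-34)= -328737 /17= -19337.47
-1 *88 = -88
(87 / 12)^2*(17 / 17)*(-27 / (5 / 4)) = -1135.35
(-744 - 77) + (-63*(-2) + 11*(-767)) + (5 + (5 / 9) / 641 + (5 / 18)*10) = -9124.22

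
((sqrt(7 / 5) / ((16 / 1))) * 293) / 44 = 293 * sqrt(35) / 3520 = 0.49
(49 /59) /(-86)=-49 /5074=-0.01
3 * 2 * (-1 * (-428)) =2568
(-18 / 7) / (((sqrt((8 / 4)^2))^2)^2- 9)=-18 / 49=-0.37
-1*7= -7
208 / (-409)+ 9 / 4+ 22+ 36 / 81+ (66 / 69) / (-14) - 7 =40578281 / 2370564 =17.12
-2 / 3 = -0.67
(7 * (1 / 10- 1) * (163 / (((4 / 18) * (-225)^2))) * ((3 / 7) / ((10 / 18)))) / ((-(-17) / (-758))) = 1667979 / 531250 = 3.14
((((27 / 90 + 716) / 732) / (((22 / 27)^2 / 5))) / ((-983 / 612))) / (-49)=266313177 / 2844165016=0.09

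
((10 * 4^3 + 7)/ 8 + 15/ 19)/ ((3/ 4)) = 108.89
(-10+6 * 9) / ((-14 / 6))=-18.86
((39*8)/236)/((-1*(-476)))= 0.00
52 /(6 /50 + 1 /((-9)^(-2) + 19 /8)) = 2011100 /20841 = 96.50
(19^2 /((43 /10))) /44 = 1805 /946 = 1.91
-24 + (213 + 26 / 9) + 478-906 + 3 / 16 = -33973 / 144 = -235.92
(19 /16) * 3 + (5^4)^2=6250057 /16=390628.56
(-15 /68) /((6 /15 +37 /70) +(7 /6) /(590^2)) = -54825750 /230791133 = -0.24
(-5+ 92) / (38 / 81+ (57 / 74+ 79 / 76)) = 19816164 / 519065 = 38.18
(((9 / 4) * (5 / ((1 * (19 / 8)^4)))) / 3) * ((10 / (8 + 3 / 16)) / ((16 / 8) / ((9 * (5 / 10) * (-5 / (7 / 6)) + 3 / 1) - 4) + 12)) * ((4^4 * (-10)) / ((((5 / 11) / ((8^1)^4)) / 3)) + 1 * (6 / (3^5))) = -837087.75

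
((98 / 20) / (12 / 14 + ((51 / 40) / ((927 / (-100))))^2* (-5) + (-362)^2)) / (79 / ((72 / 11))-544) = -4715997552 / 67089120308585195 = -0.00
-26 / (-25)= 26 / 25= 1.04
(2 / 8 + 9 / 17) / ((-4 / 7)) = -371 / 272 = -1.36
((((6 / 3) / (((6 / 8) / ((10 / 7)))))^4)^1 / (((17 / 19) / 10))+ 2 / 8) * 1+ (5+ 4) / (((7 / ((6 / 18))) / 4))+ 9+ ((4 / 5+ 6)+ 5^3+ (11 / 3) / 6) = 165128488787 / 66123540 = 2497.27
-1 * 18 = -18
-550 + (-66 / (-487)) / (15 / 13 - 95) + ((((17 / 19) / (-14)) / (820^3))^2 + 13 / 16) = -350935230627186154260385014677 / 639006364557616292608000000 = -549.19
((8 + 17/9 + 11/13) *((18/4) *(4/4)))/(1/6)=3768/13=289.85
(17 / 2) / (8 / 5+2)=85 / 36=2.36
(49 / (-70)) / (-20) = 7 / 200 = 0.04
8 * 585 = 4680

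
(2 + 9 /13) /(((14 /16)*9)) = 40 /117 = 0.34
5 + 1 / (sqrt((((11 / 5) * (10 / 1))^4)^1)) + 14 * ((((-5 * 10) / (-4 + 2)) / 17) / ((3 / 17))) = 176663 / 1452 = 121.67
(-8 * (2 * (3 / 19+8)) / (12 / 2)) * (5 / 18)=-6.04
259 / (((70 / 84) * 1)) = 1554 / 5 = 310.80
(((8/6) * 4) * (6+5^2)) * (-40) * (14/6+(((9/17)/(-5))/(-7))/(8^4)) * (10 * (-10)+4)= 528855877/357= 1481389.01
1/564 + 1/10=287/2820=0.10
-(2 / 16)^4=-1 / 4096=-0.00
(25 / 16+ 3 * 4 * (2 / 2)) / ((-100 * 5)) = -217 / 8000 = -0.03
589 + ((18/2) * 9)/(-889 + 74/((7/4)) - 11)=3535789/6004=588.91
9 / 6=3 / 2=1.50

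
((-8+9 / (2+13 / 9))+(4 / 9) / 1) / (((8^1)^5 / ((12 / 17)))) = -1379 / 12951552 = -0.00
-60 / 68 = -15 / 17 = -0.88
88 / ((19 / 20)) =1760 / 19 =92.63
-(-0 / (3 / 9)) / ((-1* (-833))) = 0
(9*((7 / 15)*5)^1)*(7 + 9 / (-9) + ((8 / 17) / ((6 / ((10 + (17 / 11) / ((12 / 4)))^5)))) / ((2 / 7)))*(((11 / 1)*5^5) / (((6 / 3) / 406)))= 312819159195271487500 / 60481971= 5172105902356.78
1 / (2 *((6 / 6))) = 1 / 2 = 0.50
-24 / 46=-12 / 23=-0.52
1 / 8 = 0.12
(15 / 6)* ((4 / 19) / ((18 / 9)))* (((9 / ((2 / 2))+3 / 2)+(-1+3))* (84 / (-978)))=-875 / 3097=-0.28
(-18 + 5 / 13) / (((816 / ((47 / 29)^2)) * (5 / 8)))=-505861 / 5575830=-0.09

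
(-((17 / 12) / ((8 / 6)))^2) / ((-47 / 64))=289 / 188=1.54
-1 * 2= -2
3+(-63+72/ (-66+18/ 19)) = -6294/ 103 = -61.11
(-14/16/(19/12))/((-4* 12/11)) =0.13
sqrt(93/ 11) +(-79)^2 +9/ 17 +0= sqrt(1023)/ 11 +106106/ 17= 6244.44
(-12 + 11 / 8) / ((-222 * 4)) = 85 / 7104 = 0.01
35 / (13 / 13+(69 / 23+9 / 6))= 70 / 11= 6.36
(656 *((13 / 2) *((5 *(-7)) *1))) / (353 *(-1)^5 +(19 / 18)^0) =18655 / 44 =423.98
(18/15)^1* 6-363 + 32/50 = -8879/25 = -355.16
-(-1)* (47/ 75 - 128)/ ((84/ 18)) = -9553/ 350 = -27.29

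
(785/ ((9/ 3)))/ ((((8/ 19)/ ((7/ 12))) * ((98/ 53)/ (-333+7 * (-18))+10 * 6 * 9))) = 282206715/ 420367424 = 0.67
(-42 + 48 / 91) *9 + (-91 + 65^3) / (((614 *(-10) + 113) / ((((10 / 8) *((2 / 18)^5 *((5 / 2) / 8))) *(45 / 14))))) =-85960065043003 / 230299288128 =-373.25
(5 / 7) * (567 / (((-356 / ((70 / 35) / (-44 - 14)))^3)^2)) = 405 / 1210843389805728978866176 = 0.00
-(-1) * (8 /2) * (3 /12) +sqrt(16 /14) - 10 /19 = 9 /19 +2 * sqrt(14) /7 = 1.54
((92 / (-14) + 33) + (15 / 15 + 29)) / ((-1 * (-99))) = 395 / 693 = 0.57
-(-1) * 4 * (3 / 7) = 12 / 7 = 1.71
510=510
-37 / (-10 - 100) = 37 / 110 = 0.34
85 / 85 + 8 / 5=13 / 5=2.60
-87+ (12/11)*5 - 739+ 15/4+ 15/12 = -8971/11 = -815.55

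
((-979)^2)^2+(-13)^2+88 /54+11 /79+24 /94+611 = 92091486023269438 /100251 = 918609151263.02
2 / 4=1 / 2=0.50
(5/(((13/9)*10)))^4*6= 19683/228488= 0.09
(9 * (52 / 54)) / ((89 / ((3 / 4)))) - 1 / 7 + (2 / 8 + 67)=67.18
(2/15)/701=2/10515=0.00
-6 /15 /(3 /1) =-2 /15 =-0.13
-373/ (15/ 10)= -746/ 3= -248.67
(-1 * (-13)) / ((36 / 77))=1001 / 36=27.81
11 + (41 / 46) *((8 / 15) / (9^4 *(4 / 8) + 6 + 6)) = 24990403 / 2271825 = 11.00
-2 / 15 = -0.13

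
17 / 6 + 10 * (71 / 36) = 203 / 9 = 22.56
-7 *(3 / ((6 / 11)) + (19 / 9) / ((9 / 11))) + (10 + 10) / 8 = -4379 / 81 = -54.06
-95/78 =-1.22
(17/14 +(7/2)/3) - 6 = -76/21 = -3.62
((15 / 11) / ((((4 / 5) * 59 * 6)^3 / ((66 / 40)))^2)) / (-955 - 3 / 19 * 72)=-653125 / 87706558313214045585408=-0.00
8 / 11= 0.73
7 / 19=0.37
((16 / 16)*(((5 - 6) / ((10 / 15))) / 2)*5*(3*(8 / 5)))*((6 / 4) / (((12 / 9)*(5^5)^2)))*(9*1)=-729 / 39062500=-0.00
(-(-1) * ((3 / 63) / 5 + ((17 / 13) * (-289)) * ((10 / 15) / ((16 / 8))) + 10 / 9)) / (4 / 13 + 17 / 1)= -511276 / 70875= -7.21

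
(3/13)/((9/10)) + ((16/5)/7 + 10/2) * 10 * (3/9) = 5036/273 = 18.45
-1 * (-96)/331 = 96/331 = 0.29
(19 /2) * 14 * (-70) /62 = -4655 /31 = -150.16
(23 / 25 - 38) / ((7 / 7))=-927 / 25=-37.08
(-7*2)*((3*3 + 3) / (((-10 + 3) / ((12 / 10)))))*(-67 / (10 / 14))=-67536 / 25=-2701.44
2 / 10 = 1 / 5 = 0.20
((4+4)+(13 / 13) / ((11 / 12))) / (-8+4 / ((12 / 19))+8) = 300 / 209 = 1.44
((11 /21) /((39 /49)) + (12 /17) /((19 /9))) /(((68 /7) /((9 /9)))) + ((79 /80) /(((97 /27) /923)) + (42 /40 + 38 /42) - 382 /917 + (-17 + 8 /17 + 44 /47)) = 239.75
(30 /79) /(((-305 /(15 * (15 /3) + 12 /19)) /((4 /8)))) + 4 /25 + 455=1041764844 /2289025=455.11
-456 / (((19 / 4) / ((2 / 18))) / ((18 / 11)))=-192 / 11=-17.45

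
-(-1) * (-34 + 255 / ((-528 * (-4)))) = -23851 / 704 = -33.88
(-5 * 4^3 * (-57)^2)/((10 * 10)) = -51984/5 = -10396.80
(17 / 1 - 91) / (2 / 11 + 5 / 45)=-252.62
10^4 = 10000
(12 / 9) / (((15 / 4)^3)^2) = 16384 / 34171875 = 0.00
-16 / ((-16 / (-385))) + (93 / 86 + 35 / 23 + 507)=246465 / 1978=124.60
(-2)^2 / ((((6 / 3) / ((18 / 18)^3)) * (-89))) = -0.02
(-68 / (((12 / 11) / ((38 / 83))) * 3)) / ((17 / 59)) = -24662 / 747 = -33.01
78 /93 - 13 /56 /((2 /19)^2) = -139659 /6944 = -20.11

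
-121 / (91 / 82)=-9922 / 91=-109.03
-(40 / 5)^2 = -64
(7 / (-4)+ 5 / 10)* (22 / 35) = -11 / 14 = -0.79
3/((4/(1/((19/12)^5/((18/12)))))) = 279936/2476099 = 0.11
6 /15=2 /5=0.40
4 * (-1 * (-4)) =16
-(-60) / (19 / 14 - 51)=-168 / 139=-1.21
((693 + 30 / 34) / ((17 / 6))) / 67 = 3.66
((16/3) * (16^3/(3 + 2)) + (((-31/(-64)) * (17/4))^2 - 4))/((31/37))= 158922439627/30474240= 5214.98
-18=-18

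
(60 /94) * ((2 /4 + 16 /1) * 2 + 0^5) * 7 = 6930 /47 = 147.45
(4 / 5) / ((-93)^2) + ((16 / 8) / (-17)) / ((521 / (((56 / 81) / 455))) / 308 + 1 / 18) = -239162684 / 18150354149805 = -0.00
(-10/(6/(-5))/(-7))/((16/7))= -25/48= -0.52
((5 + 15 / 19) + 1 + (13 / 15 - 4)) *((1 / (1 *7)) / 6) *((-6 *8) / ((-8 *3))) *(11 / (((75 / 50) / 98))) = 320936 / 2565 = 125.12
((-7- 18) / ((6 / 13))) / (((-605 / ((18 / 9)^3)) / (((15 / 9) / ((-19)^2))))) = 1300 / 393129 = 0.00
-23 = -23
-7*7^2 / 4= -343 / 4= -85.75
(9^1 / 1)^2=81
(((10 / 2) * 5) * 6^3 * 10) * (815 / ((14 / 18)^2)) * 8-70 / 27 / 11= 8469988556570 / 14553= 582009795.68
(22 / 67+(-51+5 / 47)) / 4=-12.64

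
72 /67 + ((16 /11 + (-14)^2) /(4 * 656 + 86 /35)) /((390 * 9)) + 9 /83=389183718386 /328957512741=1.18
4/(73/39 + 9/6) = 312/263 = 1.19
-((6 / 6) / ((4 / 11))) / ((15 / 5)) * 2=-11 / 6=-1.83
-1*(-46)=46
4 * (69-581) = -2048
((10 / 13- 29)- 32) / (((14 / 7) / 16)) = -6264 / 13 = -481.85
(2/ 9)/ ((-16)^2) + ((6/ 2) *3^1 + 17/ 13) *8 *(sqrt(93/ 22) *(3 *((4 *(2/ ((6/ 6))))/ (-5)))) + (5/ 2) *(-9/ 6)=-12864 *sqrt(2046)/ 715 - 4319/ 1152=-817.56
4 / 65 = 0.06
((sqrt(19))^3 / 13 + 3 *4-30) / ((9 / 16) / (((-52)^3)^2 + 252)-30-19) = 5693935655808 / 15500158174135-6010265414464 *sqrt(19) / 201502056263755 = 0.24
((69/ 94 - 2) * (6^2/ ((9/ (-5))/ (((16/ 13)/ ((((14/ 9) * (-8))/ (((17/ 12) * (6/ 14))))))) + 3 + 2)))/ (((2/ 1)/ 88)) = -2670360/ 46577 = -57.33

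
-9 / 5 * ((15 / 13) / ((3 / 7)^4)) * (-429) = 26411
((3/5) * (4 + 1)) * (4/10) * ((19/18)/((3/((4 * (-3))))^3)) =-1216/15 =-81.07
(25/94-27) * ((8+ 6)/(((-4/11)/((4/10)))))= 193501/470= 411.70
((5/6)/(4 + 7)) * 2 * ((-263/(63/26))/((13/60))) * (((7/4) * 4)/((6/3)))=-26300/99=-265.66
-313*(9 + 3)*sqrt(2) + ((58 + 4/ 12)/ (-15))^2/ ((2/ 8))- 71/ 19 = 87349/ 1539- 3756*sqrt(2) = -5255.03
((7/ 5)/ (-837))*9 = -7/ 465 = -0.02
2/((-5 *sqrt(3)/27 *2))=-3.12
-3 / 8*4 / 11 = -0.14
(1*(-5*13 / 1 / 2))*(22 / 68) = -715 / 68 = -10.51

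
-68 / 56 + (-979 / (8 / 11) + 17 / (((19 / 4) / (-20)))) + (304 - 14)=-1201169 / 1064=-1128.92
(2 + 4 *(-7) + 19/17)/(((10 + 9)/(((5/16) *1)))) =-2115/5168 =-0.41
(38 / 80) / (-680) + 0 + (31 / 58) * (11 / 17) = 272249 / 788800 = 0.35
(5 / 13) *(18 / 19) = 90 / 247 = 0.36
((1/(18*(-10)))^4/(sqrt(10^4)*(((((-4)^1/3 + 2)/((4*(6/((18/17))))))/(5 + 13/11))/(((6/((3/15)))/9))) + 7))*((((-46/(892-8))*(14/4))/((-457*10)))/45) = 119/1007526633048000000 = 0.00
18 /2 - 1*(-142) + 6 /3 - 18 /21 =1065 /7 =152.14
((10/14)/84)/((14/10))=25/4116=0.01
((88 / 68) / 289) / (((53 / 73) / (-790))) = -1268740 / 260389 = -4.87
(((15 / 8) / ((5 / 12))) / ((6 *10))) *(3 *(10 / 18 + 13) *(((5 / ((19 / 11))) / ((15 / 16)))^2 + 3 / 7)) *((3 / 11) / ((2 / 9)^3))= 3358580517 / 4447520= 755.16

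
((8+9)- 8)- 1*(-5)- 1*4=10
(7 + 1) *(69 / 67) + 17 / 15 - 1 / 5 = 9218 / 1005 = 9.17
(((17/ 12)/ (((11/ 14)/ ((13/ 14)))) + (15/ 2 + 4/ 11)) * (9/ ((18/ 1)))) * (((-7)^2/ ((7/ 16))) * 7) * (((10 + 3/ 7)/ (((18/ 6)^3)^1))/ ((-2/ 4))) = -2573396/ 891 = -2888.21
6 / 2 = 3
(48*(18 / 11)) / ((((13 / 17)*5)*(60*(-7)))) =-1224 / 25025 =-0.05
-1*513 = -513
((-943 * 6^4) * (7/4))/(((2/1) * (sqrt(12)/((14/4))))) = -1247589 * sqrt(3)/2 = -1080443.77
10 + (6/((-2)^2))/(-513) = 3419/342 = 10.00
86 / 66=43 / 33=1.30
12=12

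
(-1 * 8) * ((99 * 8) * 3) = -19008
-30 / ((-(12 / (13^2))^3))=24134045 / 288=83798.77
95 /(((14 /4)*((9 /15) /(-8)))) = -361.90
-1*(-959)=959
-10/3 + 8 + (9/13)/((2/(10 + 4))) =371/39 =9.51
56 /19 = 2.95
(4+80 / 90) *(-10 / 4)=-110 / 9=-12.22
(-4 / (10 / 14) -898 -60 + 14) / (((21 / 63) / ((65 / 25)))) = -185172 / 25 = -7406.88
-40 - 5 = -45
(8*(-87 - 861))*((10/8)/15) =-632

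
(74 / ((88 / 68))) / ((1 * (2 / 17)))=10693 / 22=486.05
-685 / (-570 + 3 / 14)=9590 / 7977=1.20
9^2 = 81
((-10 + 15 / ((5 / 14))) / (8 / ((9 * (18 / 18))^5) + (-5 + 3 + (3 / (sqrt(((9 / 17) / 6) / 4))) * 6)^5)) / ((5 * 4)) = 188159832011072223 / 37193495812677168049740159287 + 1131417660429597816 * sqrt(102) / 185967479063385840248700796435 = 0.00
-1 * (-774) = 774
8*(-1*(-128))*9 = 9216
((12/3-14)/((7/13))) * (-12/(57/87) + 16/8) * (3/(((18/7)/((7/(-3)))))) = -141050/171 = -824.85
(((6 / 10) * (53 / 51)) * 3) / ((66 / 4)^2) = 212 / 30855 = 0.01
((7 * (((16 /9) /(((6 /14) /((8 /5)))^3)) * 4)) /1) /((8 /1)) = 323.77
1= 1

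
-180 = -180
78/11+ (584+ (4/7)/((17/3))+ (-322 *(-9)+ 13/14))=1305305/374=3490.12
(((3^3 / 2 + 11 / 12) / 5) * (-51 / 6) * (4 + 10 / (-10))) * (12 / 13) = -8823 / 130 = -67.87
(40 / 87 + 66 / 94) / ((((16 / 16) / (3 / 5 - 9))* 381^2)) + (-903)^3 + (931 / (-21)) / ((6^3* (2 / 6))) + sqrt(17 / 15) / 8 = -17481967339601424611 / 23742533160 + sqrt(255) / 120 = -736314327.48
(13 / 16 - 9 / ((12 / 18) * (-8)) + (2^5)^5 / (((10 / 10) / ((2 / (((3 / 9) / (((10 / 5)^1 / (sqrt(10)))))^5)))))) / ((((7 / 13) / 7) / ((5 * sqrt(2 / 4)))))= 75846317314.27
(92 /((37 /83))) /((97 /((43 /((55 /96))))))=31521408 /197395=159.69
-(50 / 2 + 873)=-898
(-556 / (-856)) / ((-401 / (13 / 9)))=-1807 / 772326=-0.00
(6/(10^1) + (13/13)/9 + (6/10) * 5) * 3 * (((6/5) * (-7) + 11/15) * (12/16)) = -3841/60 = -64.02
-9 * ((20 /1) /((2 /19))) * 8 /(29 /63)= -861840 /29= -29718.62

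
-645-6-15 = -666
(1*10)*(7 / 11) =6.36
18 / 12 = 3 / 2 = 1.50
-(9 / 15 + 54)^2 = -2981.16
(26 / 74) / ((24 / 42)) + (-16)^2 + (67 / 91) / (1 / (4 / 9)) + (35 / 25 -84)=174.34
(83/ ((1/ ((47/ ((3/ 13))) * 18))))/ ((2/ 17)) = 2586363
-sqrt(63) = -3 * sqrt(7) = -7.94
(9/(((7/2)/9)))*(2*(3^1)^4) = 26244/7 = 3749.14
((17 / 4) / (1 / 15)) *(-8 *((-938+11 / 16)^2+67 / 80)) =-57352106967 / 128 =-448063335.68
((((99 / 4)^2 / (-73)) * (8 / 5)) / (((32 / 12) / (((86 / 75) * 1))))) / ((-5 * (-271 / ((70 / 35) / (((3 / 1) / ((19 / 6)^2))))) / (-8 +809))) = -4513514049 / 197830000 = -22.82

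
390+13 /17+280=11403 /17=670.76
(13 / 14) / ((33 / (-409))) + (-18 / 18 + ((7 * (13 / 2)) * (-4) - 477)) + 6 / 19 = -5891731 / 8778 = -671.19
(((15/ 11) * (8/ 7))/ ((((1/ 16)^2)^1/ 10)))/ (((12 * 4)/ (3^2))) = 57600/ 77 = 748.05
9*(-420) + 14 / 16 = -30233 / 8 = -3779.12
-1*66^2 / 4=-1089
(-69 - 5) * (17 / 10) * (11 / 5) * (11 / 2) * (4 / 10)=-76109 / 125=-608.87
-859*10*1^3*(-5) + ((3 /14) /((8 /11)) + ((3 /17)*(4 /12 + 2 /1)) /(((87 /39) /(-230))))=2369199309 /55216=42907.84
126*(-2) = -252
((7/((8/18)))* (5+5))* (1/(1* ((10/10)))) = 315/2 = 157.50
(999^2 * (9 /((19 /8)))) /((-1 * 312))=-2994003 /247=-12121.47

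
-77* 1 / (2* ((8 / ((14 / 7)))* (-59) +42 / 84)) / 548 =77 / 258108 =0.00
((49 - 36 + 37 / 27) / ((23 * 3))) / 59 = 388 / 109917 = 0.00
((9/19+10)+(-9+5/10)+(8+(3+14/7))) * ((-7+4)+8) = 2845/38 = 74.87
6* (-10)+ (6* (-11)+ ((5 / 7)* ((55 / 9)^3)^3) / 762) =22766453807992799 / 2066500888326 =11016.91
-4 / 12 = -1 / 3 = -0.33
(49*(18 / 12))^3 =397065.38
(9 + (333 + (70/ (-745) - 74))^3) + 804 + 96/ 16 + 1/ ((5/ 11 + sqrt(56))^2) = 2616628478335047979293/ 150763086931949 - 26620 * sqrt(14)/ 45576001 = 17355896.14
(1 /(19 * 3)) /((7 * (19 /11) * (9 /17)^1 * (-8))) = -187 /545832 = -0.00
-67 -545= -612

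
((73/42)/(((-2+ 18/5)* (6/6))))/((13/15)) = 1825/1456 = 1.25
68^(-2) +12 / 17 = 3265 / 4624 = 0.71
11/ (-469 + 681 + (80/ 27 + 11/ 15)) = 1485/ 29119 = 0.05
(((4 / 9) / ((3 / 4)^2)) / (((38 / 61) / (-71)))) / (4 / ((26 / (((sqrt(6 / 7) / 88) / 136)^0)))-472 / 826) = 6305936 / 29241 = 215.65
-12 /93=-0.13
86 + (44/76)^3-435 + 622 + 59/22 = 41629117/150898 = 275.88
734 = 734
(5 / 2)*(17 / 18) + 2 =157 / 36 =4.36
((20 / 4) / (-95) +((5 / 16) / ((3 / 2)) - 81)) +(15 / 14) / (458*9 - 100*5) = -467335895 / 5780712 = -80.84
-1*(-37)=37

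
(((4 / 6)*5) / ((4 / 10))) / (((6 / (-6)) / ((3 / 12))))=-25 / 12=-2.08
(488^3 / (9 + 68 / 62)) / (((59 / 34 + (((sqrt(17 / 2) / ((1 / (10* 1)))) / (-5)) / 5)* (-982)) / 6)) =-361345035929600 / 3954411062141 + 40896908676669440* sqrt(34) / 3954411062141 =60212.90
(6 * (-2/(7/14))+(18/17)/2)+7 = -280/17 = -16.47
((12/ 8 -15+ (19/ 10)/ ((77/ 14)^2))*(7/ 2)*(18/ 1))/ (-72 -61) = 146331/ 22990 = 6.36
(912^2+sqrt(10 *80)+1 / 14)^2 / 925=46577668 *sqrt(2) / 1295+135592447426689 / 181300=747940812.66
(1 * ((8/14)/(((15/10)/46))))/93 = 368/1953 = 0.19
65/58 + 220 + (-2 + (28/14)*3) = 13057/58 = 225.12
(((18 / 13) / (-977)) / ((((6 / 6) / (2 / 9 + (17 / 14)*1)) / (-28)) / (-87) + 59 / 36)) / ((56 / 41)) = -17431929 / 27538498715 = -0.00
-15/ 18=-5/ 6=-0.83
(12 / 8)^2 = 9 / 4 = 2.25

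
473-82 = 391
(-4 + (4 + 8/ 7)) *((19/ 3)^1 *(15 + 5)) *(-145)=-440800/ 21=-20990.48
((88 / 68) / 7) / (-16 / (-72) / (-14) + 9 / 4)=792 / 9571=0.08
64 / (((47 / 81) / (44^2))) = 10036224 / 47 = 213536.68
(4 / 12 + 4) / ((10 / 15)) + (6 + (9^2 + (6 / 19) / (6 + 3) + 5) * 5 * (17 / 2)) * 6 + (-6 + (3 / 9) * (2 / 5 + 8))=4175867 / 190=21978.25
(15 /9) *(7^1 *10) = 350 /3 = 116.67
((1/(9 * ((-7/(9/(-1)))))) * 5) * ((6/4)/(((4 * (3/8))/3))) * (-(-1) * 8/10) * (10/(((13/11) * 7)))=1320/637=2.07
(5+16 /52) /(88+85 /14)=322 /5707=0.06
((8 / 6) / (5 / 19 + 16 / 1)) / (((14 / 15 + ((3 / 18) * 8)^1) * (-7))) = -190 / 36771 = -0.01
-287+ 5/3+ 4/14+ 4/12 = -1993/7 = -284.71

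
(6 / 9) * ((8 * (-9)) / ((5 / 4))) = -192 / 5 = -38.40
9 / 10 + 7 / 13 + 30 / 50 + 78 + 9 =2315 / 26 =89.04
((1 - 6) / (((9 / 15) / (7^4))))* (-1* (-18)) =-360150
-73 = -73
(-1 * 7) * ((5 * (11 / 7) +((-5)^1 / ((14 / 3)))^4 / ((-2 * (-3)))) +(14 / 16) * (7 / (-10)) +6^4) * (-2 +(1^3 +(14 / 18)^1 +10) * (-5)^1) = 68601220669 / 123480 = 555565.44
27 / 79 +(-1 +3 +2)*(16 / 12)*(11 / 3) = 14147 / 711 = 19.90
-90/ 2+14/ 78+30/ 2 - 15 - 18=-2450/ 39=-62.82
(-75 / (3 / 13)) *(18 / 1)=-5850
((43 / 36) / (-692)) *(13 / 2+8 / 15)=-9073 / 747360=-0.01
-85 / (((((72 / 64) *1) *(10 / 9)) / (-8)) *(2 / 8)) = 2176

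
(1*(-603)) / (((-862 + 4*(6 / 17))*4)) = 10251 / 58520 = 0.18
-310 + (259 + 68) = 17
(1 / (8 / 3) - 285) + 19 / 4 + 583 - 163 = 1121 / 8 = 140.12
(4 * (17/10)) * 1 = 34/5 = 6.80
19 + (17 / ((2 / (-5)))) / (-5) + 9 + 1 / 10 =183 / 5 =36.60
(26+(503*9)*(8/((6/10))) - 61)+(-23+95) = 60397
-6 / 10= -3 / 5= -0.60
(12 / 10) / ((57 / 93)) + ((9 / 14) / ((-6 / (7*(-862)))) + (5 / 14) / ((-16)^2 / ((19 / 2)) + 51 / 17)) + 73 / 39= 9597100972 / 14757015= 650.34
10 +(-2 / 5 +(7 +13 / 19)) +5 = 2117 / 95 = 22.28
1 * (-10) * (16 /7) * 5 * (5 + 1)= -4800 /7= -685.71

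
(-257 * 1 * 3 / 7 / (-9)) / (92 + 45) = 257 / 2877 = 0.09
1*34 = 34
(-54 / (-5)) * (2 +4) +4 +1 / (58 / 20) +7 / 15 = 69.61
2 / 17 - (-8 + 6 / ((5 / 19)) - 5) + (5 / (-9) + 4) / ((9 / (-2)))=-71933 / 6885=-10.45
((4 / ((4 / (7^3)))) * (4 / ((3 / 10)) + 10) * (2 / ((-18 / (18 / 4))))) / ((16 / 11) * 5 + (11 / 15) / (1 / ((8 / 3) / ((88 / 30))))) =-132055 / 262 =-504.03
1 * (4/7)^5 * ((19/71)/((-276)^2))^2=0.00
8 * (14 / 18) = 56 / 9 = 6.22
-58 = -58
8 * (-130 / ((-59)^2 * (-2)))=520 / 3481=0.15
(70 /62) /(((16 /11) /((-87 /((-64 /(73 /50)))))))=489027 /317440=1.54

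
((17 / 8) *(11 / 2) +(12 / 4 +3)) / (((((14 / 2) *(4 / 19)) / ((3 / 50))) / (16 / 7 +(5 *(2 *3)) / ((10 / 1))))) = 596847 / 156800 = 3.81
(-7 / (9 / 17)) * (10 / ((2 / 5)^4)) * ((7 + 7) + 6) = -1859375 / 18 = -103298.61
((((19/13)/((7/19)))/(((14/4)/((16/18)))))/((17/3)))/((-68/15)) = -7220/184093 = -0.04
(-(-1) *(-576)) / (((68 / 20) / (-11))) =31680 / 17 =1863.53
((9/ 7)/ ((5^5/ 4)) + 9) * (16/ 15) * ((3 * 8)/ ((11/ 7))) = 2291328/ 15625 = 146.64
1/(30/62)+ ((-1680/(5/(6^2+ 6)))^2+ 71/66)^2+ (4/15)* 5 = 863797914666129077177/21780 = 39660143005791050.38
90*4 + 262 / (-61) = 21698 / 61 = 355.70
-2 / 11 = -0.18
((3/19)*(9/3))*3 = 27/19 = 1.42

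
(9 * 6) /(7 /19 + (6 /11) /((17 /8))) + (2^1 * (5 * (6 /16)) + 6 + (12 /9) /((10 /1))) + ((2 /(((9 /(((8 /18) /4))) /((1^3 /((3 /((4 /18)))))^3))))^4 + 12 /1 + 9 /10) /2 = 1474020453738357868629642685733 /14350062875972441396928507261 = 102.72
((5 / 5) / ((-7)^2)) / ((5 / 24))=24 / 245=0.10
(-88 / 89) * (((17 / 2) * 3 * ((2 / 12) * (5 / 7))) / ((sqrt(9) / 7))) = -1870 / 267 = -7.00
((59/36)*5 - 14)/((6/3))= -209/72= -2.90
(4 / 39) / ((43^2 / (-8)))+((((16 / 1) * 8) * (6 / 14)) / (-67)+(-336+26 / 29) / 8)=-167545519993 / 3923126844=-42.71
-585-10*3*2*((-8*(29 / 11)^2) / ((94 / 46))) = 5957745 / 5687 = 1047.61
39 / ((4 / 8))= 78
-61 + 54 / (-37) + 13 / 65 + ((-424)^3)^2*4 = 4299588170012414722 / 185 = 23241017135202241.74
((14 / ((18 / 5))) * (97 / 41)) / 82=3395 / 30258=0.11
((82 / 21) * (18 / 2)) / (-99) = -82 / 231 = -0.35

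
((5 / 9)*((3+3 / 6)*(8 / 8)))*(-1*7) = -245 / 18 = -13.61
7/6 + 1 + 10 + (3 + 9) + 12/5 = 797/30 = 26.57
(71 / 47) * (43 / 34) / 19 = 3053 / 30362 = 0.10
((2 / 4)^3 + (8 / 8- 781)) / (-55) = 6239 / 440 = 14.18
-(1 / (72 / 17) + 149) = -10745 / 72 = -149.24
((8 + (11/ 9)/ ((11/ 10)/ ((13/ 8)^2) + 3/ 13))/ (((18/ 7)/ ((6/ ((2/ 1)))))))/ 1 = 340753/ 29538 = 11.54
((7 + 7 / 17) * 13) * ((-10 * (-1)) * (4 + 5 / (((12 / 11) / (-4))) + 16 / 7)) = -197340 / 17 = -11608.24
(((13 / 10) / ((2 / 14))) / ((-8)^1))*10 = -91 / 8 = -11.38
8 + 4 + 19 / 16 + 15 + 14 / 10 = 2367 / 80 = 29.59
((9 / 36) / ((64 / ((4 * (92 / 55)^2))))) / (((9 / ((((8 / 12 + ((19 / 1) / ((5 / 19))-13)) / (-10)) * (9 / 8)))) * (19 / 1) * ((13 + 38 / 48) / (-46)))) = 5462983 / 951211250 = 0.01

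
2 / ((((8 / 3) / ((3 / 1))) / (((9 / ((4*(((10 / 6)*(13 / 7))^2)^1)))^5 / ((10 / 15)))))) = 26593117880808352923 / 11028679347920000000000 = 0.00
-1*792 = -792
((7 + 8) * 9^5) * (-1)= -885735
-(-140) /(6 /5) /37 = 350 /111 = 3.15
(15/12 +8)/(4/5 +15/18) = 5.66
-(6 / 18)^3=-1 / 27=-0.04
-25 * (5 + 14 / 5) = -195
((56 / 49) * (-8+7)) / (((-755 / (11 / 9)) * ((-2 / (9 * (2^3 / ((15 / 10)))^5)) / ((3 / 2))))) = -53.89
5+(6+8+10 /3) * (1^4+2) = 57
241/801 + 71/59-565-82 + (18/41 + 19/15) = -6237099118/9688095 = -643.79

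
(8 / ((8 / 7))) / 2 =7 / 2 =3.50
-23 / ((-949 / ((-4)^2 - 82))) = -1.60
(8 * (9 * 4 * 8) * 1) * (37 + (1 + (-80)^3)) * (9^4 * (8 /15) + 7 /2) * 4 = -82632927624192 /5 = -16526585524838.40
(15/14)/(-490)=-0.00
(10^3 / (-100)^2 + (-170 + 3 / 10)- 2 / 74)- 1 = -31566 / 185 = -170.63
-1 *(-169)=169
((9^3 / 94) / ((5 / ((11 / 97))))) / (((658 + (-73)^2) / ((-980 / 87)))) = -261954 / 791547257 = -0.00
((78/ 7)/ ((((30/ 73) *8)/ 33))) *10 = 31317/ 28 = 1118.46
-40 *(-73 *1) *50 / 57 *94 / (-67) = -13724000 / 3819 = -3593.61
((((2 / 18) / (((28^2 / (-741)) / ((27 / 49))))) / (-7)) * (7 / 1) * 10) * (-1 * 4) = -11115 / 4802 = -2.31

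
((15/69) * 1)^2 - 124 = -65571/529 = -123.95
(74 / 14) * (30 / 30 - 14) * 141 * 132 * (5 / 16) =-11190465 / 28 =-399659.46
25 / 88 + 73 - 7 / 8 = 1593 / 22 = 72.41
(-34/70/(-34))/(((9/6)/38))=38/105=0.36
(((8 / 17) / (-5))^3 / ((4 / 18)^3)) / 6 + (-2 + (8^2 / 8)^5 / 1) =20122411974 / 614125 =32765.99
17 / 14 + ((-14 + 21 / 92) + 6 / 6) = -7443 / 644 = -11.56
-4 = -4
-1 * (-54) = 54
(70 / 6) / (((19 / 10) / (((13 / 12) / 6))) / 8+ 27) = 4550 / 11043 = 0.41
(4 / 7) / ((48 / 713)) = 713 / 84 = 8.49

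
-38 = -38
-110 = -110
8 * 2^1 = 16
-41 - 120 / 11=-571 / 11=-51.91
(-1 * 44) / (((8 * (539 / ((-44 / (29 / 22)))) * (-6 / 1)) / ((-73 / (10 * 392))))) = 8833 / 8355480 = 0.00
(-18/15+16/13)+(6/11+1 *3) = 2557/715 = 3.58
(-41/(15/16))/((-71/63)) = 13776/355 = 38.81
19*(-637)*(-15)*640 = 116188800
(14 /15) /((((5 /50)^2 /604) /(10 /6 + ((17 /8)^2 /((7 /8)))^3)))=55334544185 /7056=7842197.31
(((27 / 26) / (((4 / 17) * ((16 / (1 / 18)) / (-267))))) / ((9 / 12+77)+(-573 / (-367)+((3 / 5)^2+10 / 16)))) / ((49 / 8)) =-13881775 / 1668585828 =-0.01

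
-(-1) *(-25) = -25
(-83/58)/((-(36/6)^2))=83/2088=0.04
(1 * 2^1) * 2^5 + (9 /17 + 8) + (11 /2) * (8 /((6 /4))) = 101.86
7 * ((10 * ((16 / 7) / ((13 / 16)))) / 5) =512 / 13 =39.38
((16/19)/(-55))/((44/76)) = -16/605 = -0.03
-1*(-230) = 230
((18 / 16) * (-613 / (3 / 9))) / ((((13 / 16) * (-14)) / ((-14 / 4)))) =-16551 / 26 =-636.58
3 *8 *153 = 3672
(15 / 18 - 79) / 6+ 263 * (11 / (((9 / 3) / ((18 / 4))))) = 155753 / 36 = 4326.47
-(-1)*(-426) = -426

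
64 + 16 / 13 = 848 / 13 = 65.23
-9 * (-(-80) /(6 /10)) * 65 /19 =-78000 /19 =-4105.26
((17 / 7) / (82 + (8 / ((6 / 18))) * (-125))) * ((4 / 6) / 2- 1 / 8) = -85 / 490224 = -0.00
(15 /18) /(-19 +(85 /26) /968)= -62920 /1434321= -0.04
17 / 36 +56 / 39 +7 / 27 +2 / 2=4447 / 1404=3.17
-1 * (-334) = 334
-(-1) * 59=59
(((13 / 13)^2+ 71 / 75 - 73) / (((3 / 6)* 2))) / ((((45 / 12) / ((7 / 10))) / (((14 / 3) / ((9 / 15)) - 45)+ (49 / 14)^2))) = 331.21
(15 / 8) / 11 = 15 / 88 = 0.17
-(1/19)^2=-1/361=-0.00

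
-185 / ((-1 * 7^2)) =185 / 49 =3.78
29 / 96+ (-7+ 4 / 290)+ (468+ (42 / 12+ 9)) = 6595517 / 13920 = 473.82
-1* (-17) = 17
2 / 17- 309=-5251 / 17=-308.88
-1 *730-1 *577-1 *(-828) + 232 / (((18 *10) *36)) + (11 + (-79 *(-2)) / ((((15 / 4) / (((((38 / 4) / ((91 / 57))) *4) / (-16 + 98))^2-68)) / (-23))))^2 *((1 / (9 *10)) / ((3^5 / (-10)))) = -377930435390248944557908457 / 190705093631951412150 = -1981753.23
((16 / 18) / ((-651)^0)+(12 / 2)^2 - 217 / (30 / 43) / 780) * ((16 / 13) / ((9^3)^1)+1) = 2701926139 / 73920600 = 36.55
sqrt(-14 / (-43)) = sqrt(602) / 43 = 0.57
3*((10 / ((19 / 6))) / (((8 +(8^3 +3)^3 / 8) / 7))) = 1120 / 288358649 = 0.00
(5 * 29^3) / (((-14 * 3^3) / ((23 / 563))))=-2804735 / 212814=-13.18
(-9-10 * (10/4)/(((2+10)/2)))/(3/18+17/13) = -1027/115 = -8.93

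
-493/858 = -0.57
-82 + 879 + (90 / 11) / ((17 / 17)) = 8857 / 11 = 805.18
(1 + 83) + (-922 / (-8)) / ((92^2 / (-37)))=2826847 / 33856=83.50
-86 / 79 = -1.09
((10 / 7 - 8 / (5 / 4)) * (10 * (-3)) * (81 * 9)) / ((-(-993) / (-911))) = -231113412 / 2317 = -99746.83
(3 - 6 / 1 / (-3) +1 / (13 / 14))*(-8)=-632 / 13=-48.62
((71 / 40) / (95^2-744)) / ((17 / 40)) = 71 / 140777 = 0.00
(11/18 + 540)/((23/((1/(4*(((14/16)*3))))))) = 9731/4347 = 2.24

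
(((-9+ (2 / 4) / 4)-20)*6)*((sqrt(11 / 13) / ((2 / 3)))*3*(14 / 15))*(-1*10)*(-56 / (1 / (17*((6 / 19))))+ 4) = -41010354*sqrt(143) / 247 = -1985475.73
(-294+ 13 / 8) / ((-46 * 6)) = 2339 / 2208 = 1.06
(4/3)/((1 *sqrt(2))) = 2 *sqrt(2)/3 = 0.94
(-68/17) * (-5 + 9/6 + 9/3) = 2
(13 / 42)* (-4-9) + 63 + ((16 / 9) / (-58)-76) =-62317 / 3654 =-17.05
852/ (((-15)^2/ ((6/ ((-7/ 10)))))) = -1136/ 35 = -32.46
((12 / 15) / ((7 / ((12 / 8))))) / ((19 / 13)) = 78 / 665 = 0.12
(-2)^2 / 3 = 4 / 3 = 1.33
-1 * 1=-1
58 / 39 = 1.49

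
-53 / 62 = -0.85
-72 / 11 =-6.55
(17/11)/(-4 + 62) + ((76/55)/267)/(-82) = 928291/34920930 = 0.03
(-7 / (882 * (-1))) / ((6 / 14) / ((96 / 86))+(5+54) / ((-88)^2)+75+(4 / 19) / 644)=1692064 / 16073552421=0.00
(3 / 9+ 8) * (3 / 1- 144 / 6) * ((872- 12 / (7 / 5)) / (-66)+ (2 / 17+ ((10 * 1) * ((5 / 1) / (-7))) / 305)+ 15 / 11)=69614675 / 34221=2034.27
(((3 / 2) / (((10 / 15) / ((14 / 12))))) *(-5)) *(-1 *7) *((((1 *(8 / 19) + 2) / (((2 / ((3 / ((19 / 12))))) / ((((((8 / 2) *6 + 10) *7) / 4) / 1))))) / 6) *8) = 6035085 / 361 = 16717.69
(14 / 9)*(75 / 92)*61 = 10675 / 138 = 77.36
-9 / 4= -2.25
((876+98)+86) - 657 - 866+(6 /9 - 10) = -1417 /3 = -472.33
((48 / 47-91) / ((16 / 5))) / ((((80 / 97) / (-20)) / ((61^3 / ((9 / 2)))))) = 465552784765 / 13536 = 34393675.00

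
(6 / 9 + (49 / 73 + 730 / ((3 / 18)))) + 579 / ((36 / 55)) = 1537649 / 292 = 5265.92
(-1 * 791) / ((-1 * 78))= 791 / 78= 10.14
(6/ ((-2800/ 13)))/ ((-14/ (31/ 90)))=403/ 588000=0.00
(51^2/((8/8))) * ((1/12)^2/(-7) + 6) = 1747583/112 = 15603.42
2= 2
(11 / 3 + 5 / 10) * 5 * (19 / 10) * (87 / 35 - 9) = -1805 / 7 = -257.86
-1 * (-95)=95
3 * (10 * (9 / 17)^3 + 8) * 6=170.71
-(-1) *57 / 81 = 19 / 27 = 0.70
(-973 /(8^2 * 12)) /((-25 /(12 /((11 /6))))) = 2919 /8800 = 0.33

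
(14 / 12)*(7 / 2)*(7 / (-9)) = -343 / 108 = -3.18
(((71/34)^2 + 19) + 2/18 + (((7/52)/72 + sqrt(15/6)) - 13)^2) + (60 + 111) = 1482379852945/4051067904 - 48665 *sqrt(10)/3744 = 324.82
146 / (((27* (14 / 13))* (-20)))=-949 / 3780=-0.25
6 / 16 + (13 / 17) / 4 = 77 / 136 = 0.57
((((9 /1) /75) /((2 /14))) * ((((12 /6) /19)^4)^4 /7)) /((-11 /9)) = -1769472 /79321388731095821112275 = -0.00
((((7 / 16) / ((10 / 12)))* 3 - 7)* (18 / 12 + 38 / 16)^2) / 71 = -208537 / 181760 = -1.15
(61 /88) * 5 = 305 /88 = 3.47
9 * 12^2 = 1296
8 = 8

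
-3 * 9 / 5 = -27 / 5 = -5.40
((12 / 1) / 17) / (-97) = -12 / 1649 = -0.01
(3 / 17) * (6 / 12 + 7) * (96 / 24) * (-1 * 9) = -810 / 17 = -47.65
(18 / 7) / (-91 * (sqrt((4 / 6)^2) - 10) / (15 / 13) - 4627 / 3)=-810 / 253967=-0.00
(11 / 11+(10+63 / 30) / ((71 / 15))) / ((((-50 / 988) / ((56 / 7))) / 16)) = -3193216 / 355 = -8994.97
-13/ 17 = -0.76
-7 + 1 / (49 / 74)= -269 / 49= -5.49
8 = 8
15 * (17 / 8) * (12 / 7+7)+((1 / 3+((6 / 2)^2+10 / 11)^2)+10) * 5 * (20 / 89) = 723141785 / 1809192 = 399.70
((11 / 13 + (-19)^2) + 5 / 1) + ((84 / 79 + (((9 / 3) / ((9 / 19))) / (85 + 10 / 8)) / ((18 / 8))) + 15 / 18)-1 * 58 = 5946069101 / 19133010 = 310.78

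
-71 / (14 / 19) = -1349 / 14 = -96.36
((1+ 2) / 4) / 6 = 1 / 8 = 0.12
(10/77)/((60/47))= 47/462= 0.10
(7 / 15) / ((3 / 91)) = 637 / 45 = 14.16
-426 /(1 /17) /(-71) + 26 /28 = 1441 /14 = 102.93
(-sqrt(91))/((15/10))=-2 * sqrt(91)/3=-6.36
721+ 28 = 749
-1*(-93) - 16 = 77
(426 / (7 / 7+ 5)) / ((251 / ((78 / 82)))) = 2769 / 10291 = 0.27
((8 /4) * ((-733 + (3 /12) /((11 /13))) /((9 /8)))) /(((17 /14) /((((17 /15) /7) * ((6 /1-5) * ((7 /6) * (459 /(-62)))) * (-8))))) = -12000.60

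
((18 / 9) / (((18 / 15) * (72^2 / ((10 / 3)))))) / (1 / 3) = 25 / 7776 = 0.00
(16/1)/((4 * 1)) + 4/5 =24/5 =4.80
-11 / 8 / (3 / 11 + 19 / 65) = -7865 / 3232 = -2.43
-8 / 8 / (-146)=0.01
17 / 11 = 1.55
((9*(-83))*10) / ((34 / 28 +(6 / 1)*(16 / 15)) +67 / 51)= -26667900 / 31873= -836.69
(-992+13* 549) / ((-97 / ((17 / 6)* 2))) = -104465 / 291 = -358.99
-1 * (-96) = 96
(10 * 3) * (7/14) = 15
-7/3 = -2.33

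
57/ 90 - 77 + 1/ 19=-43499/ 570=-76.31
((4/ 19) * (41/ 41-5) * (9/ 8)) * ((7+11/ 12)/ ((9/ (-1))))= 0.83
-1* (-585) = 585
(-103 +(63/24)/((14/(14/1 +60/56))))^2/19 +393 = 46219627/50176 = 921.15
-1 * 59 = -59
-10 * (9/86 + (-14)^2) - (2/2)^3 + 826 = -1136.05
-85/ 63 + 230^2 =3332615/ 63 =52898.65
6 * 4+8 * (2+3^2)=112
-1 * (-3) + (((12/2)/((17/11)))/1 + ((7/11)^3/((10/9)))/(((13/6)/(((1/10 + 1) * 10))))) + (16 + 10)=4553972/133705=34.06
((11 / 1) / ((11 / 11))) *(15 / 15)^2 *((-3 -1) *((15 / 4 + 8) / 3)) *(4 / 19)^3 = -33088 / 20577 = -1.61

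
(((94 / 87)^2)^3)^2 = 475920314814253376475136 / 188031682201497672618081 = 2.53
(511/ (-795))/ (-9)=511/ 7155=0.07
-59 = -59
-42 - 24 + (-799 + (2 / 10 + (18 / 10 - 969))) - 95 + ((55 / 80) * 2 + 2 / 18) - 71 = -143749 / 72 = -1996.51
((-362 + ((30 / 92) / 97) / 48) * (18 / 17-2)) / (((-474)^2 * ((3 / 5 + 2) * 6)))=43073165 / 443106905904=0.00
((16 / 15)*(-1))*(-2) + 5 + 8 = 227 / 15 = 15.13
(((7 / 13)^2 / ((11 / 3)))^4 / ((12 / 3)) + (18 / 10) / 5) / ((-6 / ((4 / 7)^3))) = -1146570024596856 / 102412198143830575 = -0.01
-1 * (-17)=17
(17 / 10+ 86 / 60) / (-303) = -47 / 4545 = -0.01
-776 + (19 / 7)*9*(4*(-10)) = -12272 / 7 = -1753.14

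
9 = 9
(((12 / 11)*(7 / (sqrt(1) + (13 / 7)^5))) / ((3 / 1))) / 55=117649 / 58700125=0.00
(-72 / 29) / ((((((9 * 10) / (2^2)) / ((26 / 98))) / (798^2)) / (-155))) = 83798208 / 29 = 2889593.38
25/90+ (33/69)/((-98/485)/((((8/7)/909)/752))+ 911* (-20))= 3878479705/13962699792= 0.28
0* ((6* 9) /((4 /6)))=0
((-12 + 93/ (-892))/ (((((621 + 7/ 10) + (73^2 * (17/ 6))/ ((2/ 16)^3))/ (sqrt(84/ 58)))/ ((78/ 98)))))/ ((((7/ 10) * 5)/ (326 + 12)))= -164222370 * sqrt(1218)/ 39575203838947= -0.00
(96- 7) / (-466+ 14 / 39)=-3471 / 18160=-0.19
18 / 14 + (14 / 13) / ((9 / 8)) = 1837 / 819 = 2.24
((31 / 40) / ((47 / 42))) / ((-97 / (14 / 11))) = -0.01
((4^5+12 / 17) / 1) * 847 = 14754740 / 17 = 867925.88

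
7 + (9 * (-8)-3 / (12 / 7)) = -267 / 4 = -66.75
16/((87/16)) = 256/87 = 2.94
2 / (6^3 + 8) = 1 / 112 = 0.01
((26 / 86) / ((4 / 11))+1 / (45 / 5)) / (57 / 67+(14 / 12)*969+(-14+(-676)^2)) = 0.00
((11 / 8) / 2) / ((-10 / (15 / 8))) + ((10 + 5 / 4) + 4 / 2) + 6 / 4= 3743 / 256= 14.62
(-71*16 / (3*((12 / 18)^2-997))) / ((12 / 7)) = 1988 / 8969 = 0.22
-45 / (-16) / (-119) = -45 / 1904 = -0.02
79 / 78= 1.01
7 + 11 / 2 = 25 / 2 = 12.50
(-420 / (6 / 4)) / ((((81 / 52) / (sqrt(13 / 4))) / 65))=-473200 *sqrt(13) / 81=-21063.54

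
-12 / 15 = -4 / 5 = -0.80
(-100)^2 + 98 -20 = 10078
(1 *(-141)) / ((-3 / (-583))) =-27401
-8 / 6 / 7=-0.19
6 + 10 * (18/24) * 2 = 21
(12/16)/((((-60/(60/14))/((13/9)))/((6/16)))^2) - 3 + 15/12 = -263255/150528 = -1.75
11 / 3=3.67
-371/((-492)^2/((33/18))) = -4081/1452384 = -0.00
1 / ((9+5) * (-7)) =-1 / 98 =-0.01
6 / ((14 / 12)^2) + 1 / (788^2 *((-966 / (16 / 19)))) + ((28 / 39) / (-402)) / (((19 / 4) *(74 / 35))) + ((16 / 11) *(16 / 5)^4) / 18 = 42690933952548189859 / 3314172092907926250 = 12.88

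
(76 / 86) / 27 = 0.03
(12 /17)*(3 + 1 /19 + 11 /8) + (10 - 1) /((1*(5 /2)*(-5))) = 38847 /16150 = 2.41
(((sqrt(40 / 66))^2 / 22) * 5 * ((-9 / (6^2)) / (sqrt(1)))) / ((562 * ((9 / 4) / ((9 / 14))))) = -25 / 1428042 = -0.00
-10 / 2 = -5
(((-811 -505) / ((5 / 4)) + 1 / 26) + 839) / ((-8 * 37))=27789 / 38480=0.72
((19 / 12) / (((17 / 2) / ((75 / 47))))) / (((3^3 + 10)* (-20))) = -95 / 236504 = -0.00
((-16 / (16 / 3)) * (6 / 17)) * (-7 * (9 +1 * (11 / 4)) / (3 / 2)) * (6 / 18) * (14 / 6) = 2303 / 51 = 45.16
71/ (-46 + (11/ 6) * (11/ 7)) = -2982/ 1811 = -1.65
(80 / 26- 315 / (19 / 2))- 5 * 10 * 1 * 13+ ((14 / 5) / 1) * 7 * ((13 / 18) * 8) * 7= 112.63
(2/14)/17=1/119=0.01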